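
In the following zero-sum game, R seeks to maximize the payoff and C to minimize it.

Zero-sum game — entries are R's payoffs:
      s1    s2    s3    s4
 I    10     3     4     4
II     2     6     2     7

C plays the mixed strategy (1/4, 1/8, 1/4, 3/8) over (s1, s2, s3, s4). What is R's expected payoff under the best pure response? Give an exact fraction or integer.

43/8

I: (10)·(1/4) + (3)·(1/8) + (4)·(1/4) + (4)·(3/8) = 43/8.
II: (2)·(1/4) + (6)·(1/8) + (2)·(1/4) + (7)·(3/8) = 35/8.
The best pure response is I with expected payoff 43/8.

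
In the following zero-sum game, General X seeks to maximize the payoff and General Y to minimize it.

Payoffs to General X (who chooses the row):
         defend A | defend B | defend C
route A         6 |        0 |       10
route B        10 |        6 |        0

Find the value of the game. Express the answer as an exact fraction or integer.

15/4

Column defend A is strictly dominated by defend B for General Y (it gives General X more in every row).
The remaining 2×2 game on (route A, route B) × (defend B, defend C) has no saddle point. Let General X play route A with probability p; indifference gives 6(1−p) = 10p, so p = 3/8.
Similarly General Y's optimal q on defend B is 5/8, and the value is 0·(5/8) + (10)·(3/8) = 15/4.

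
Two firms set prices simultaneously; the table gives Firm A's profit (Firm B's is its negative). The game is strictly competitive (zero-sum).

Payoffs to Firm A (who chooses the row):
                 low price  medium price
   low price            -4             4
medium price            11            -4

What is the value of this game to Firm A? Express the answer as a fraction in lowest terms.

28/23

Row minima are -4 and -4, so Firm A's maximin is -4; column maxima are 11 and 4, so Firm B's minimax is 4. These differ, so the equilibrium is in mixed strategies.
Let Firm A play low price with probability p. Firm B is indifferent when −4p + 11(1−p) = 4p − 4(1−p), giving p = 15/23.
Let Firm B play low price with probability q. Firm A is indifferent when −4q + 4(1−q) = 11q − 4(1−q), giving q = 8/23.
The value is -4·(8/23) + (4)·(15/23) = 28/23.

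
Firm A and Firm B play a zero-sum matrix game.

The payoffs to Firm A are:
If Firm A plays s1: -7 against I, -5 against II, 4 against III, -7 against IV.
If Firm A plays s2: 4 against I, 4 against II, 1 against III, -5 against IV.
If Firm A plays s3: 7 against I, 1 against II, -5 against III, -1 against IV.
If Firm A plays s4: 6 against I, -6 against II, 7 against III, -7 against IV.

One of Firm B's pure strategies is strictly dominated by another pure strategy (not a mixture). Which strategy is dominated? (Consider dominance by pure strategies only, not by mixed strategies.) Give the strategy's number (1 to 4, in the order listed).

Firm B prefers columns that give Firm A less. Compare II with IV: -7 < -5, -5 < 4, -1 < 1, -7 < -6.
So IV strictly dominates II for Firm B; II is strictly dominated.

2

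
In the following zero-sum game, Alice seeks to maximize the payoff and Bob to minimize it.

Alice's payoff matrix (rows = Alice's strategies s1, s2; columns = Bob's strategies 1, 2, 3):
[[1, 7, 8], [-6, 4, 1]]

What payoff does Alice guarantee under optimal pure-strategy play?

1

Row minima: 1, -6 → Alice's maximin is 1.
Column maxima: 1, 7, 8 → Bob's minimax is 1.
They coincide at (s1, 1), so the value is 1.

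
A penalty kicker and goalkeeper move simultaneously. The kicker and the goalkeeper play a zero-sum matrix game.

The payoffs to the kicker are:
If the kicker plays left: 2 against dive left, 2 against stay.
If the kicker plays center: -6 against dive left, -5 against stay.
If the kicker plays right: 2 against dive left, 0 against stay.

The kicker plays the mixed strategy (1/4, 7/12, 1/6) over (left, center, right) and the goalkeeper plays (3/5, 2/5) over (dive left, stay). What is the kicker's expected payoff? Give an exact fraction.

Against (3/5, 2/5), each row's expected payoff is left: 2; center: -28/5; right: 6/5.
Taking the (1/4, 7/12, 1/6)-weighted average: (1/4)·(2) + (7/12)·(-28/5) + (1/6)·(6/5) = -77/30.

-77/30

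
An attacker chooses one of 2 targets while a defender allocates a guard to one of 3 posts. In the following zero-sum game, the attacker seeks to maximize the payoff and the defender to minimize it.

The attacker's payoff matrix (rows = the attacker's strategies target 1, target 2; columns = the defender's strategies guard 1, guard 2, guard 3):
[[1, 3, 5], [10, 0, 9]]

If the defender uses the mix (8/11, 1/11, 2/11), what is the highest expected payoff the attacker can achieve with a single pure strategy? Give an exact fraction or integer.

target 1: (1)·(8/11) + (3)·(1/11) + (5)·(2/11) = 21/11.
target 2: (10)·(8/11) + (0)·(1/11) + (9)·(2/11) = 98/11.
The best pure response is target 2 with expected payoff 98/11.

98/11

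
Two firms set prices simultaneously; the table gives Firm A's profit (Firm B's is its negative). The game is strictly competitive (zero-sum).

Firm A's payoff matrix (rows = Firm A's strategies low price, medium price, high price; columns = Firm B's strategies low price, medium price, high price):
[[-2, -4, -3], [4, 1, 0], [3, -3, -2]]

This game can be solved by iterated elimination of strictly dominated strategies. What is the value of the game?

Row low price is strictly dominated by row medium price (4>-2, 1>-4, 0>-3); eliminate low price.
Row high price is strictly dominated by row medium price (4>3, 1>-3, 0>-2); eliminate high price.
Column low price is strictly dominated by medium price for Firm B (1<4); eliminate low price.
Column medium price is strictly dominated by high price for Firm B (0<1); eliminate medium price.
Only (medium price, high price) remains, with payoff 0.

0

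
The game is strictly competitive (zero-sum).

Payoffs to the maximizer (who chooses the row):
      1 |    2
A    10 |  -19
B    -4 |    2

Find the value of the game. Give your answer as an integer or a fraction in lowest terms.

Row minima are -19 and -4, so the maximizer's maximin is -4; column maxima are 10 and 2, so the minimizer's minimax is 2. These differ, so the equilibrium is in mixed strategies.
Let the maximizer play A with probability p. The minimizer is indifferent when 10p − 4(1−p) = −19p + 2(1−p), giving p = 6/35.
Let the minimizer play 1 with probability q. The maximizer is indifferent when 10q − 19(1−q) = −4q + 2(1−q), giving q = 3/5.
The value is 10·(3/5) + (-19)·(2/5) = -8/5.

-8/5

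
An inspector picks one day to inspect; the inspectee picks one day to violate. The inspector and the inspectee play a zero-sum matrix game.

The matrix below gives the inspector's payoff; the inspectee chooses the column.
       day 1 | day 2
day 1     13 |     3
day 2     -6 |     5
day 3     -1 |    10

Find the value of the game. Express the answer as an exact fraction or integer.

19/3

Row day 2 is strictly dominated by row day 3, so the inspector never plays it.
The remaining 2×2 game on (day 1, day 3) × (day 1, day 2) has no saddle point. Let the inspector play day 1 with probability p; indifference gives 13p − (1−p) = 3p + 10(1−p), so p = 11/21.
Similarly the inspectee's optimal q on day 1 is 1/3, and the value is 13·(1/3) + (3)·(2/3) = 19/3.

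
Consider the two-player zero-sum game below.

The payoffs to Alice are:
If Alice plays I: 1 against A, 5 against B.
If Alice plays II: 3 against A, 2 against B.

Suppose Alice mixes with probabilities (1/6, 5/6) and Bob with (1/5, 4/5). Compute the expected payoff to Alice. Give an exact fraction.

Against (1/5, 4/5), each row's expected payoff is I: 21/5; II: 11/5.
Taking the (1/6, 5/6)-weighted average: (1/6)·(21/5) + (5/6)·(11/5) = 38/15.

38/15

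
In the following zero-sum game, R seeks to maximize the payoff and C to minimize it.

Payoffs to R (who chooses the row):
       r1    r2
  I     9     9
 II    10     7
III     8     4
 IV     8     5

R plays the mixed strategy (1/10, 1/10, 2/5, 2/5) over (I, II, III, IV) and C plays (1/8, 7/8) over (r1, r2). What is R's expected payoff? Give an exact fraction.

Against (1/8, 7/8), each row's expected payoff is I: 9; II: 59/8; III: 9/2; IV: 43/8.
Taking the (1/10, 1/10, 2/5, 2/5)-weighted average: (1/10)·(9) + (1/10)·(59/8) + (2/5)·(9/2) + (2/5)·(43/8) = 447/80.

447/80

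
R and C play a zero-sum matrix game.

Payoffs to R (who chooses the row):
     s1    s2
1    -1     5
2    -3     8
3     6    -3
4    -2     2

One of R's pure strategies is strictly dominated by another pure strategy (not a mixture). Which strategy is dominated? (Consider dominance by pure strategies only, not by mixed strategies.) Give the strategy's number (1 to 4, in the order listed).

4

Compare 4 with 1: -1 > -2, 5 > 2.
So 1 strictly dominates 4 for R; 4 is strictly dominated.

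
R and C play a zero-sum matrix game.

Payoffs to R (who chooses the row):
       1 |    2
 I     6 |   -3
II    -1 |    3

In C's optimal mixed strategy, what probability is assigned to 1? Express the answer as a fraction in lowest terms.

6/13

Row minima are -3 and -1, so R's maximin is -1; column maxima are 6 and 3, so C's minimax is 3. These differ, so the equilibrium is in mixed strategies.
Let C play 1 with probability q. R is indifferent when 6q − 3(1−q) = −q + 3(1−q), giving q = 6/13.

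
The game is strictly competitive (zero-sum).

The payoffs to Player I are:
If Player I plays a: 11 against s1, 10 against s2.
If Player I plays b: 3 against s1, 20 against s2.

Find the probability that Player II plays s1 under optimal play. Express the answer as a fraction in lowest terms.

5/9

Row minima are 10 and 3, so Player I's maximin is 10; column maxima are 11 and 20, so Player II's minimax is 11. These differ, so the equilibrium is in mixed strategies.
Let Player II play s1 with probability q. Player I is indifferent when 11q + 10(1−q) = 3q + 20(1−q), giving q = 5/9.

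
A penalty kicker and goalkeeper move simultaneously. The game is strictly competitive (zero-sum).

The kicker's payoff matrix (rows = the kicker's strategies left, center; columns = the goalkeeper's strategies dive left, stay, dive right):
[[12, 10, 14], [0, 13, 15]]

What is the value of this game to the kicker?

Column dive right is strictly dominated by stay for the goalkeeper (it gives the kicker more in every row).
The remaining 2×2 game on (left, center) × (dive left, stay) has no saddle point. Let the kicker play left with probability p; indifference gives 12p = 10p + 13(1−p), so p = 13/15.
Similarly the goalkeeper's optimal q on dive left is 1/5, and the value is 12·(1/5) + (10)·(4/5) = 52/5.

52/5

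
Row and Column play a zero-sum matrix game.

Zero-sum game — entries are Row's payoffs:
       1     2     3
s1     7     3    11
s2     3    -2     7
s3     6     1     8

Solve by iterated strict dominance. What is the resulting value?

3

Column 1 is strictly dominated by 2 for Column (3<7, -2<3, 1<6); eliminate 1.
Row s2 is strictly dominated by row s1 (3>-2, 11>7); eliminate s2.
Row s3 is strictly dominated by row s1 (3>1, 11>8); eliminate s3.
Column 3 is strictly dominated by 2 for Column (3<11); eliminate 3.
Only (s1, 2) remains, with payoff 3.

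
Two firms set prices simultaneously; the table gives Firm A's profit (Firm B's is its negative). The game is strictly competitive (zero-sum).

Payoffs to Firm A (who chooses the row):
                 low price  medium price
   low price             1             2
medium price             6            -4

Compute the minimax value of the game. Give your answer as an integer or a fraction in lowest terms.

Row minima are 1 and -4, so Firm A's maximin is 1; column maxima are 6 and 2, so Firm B's minimax is 2. These differ, so the equilibrium is in mixed strategies.
Let Firm A play low price with probability p. Firm B is indifferent when p + 6(1−p) = 2p − 4(1−p), giving p = 10/11.
Let Firm B play low price with probability q. Firm A is indifferent when q + 2(1−q) = 6q − 4(1−q), giving q = 6/11.
The value is 1·(6/11) + (2)·(5/11) = 16/11.

16/11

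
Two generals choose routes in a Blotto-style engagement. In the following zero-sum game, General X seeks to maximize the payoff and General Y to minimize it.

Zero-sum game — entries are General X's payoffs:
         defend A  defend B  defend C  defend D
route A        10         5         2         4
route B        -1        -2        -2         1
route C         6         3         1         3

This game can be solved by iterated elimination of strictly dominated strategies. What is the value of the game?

2

Row route C is strictly dominated by row route A (10>6, 5>3, 2>1, 4>3); eliminate route C.
Row route B is strictly dominated by row route A (10>-1, 5>-2, 2>-2, 4>1); eliminate route B.
Column defend B is strictly dominated by defend C for General Y (2<5); eliminate defend B.
Column defend A is strictly dominated by defend C for General Y (2<10); eliminate defend A.
Column defend D is strictly dominated by defend C for General Y (2<4); eliminate defend D.
Only (route A, defend C) remains, with payoff 2.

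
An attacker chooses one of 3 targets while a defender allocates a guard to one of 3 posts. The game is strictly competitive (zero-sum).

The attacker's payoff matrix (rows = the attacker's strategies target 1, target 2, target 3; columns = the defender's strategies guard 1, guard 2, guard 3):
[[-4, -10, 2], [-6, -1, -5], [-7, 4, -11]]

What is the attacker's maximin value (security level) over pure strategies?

The worst-case payoff for each row is target 1: -10, target 2: -6, target 3: -11.
The best of these is -6.

-6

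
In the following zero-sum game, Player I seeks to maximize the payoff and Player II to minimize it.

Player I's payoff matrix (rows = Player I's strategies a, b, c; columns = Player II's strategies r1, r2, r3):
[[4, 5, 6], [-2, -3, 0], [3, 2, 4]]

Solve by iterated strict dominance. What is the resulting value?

4

Row b is strictly dominated by row a (4>-2, 5>-3, 6>0); eliminate b.
Column r3 is strictly dominated by r1 for Player II (4<6, 3<4); eliminate r3.
Row c is strictly dominated by row a (4>3, 5>2); eliminate c.
Column r2 is strictly dominated by r1 for Player II (4<5); eliminate r2.
Only (a, r1) remains, with payoff 4.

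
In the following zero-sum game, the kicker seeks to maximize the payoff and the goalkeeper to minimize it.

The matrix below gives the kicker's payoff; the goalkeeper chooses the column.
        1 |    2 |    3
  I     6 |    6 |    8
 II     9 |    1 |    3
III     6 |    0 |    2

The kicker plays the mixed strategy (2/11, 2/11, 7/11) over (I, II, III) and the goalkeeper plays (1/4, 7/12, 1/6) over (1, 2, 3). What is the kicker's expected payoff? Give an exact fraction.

Against (1/4, 7/12, 1/6), each row's expected payoff is I: 19/3; II: 10/3; III: 11/6.
Taking the (2/11, 2/11, 7/11)-weighted average: (2/11)·(19/3) + (2/11)·(10/3) + (7/11)·(11/6) = 193/66.

193/66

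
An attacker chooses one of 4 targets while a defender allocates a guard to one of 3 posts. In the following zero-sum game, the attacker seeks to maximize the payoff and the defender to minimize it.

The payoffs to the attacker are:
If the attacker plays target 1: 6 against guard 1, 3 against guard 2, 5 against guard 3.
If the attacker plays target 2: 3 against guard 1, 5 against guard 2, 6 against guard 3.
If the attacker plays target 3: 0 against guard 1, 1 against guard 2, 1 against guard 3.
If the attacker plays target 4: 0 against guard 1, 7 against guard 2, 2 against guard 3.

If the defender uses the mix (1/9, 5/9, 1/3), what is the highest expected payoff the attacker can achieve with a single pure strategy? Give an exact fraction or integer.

46/9

target 1: (6)·(1/9) + (3)·(5/9) + (5)·(1/3) = 4.
target 2: (3)·(1/9) + (5)·(5/9) + (6)·(1/3) = 46/9.
target 3: (0)·(1/9) + (1)·(5/9) + (1)·(1/3) = 8/9.
target 4: (0)·(1/9) + (7)·(5/9) + (2)·(1/3) = 41/9.
The best pure response is target 2 with expected payoff 46/9.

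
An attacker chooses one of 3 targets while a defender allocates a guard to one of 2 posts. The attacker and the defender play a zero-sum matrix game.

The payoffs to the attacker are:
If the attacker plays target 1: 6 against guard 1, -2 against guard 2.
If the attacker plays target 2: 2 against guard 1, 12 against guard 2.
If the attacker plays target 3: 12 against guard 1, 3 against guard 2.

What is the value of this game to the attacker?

Row target 1 is strictly dominated by row target 3, so the attacker never plays it.
The remaining 2×2 game on (target 2, target 3) × (guard 1, guard 2) has no saddle point. Let the attacker play target 2 with probability p; indifference gives 2p + 12(1−p) = 12p + 3(1−p), so p = 9/19.
Similarly the defender's optimal q on guard 1 is 9/19, and the value is 2·(9/19) + (12)·(10/19) = 138/19.

138/19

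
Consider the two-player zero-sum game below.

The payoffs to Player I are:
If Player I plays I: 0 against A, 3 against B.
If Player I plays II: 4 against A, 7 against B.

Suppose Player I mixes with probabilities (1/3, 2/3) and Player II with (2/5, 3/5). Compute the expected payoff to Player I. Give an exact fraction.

67/15

Against (2/5, 3/5), each row's expected payoff is I: 9/5; II: 29/5.
Taking the (1/3, 2/3)-weighted average: (1/3)·(9/5) + (2/3)·(29/5) = 67/15.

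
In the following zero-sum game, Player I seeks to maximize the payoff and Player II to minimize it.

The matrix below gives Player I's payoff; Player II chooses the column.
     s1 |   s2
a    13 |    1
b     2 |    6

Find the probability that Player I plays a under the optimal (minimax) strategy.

Row minima are 1 and 2, so Player I's maximin is 2; column maxima are 13 and 6, so Player II's minimax is 6. These differ, so the equilibrium is in mixed strategies.
Let Player I play a with probability p. Player II is indifferent when 13p + 2(1−p) = p + 6(1−p), giving p = 1/4.

1/4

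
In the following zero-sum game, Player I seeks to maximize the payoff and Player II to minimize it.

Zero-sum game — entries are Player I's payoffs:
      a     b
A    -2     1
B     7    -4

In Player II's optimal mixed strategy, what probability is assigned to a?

5/14

Row minima are -2 and -4, so Player I's maximin is -2; column maxima are 7 and 1, so Player II's minimax is 1. These differ, so the equilibrium is in mixed strategies.
Let Player II play a with probability q. Player I is indifferent when −2q + (1−q) = 7q − 4(1−q), giving q = 5/14.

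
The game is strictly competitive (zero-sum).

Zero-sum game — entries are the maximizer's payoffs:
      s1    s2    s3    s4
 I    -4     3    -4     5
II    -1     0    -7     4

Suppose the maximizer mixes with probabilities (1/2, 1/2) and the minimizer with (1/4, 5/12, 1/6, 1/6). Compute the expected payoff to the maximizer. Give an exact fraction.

-1/6

Against (1/4, 5/12, 1/6, 1/6), each row's expected payoff is I: 5/12; II: -3/4.
Taking the (1/2, 1/2)-weighted average: (1/2)·(5/12) + (1/2)·(-3/4) = -1/6.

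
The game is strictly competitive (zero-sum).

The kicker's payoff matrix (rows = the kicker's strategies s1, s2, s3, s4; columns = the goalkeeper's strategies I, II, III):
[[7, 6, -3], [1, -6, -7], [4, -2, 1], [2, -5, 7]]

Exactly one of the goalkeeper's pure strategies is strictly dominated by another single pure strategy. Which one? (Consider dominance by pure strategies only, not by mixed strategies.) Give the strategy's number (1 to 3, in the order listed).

The goalkeeper prefers columns that give the kicker less. Compare I with II: 6 < 7, -6 < 1, -2 < 4, -5 < 2.
So II strictly dominates I for the goalkeeper; I is strictly dominated.

1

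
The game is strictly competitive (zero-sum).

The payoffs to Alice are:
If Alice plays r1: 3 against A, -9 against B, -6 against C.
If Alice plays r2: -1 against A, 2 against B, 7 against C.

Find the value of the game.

Column C is strictly dominated by B for Bob (it gives Alice more in every row).
The remaining 2×2 game on (r1, r2) × (A, B) has no saddle point. Let Alice play r1 with probability p; indifference gives 3p − (1−p) = −9p + 2(1−p), so p = 1/5.
Similarly Bob's optimal q on A is 11/15, and the value is 3·(11/15) + (-9)·(4/15) = -1/5.

-1/5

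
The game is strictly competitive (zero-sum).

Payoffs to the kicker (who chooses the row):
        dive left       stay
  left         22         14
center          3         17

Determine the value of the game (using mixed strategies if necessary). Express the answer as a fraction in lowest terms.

166/11

Row minima are 14 and 3, so the kicker's maximin is 14; column maxima are 22 and 17, so the goalkeeper's minimax is 17. These differ, so the equilibrium is in mixed strategies.
Let the kicker play left with probability p. The goalkeeper is indifferent when 22p + 3(1−p) = 14p + 17(1−p), giving p = 7/11.
Let the goalkeeper play dive left with probability q. The kicker is indifferent when 22q + 14(1−q) = 3q + 17(1−q), giving q = 3/22.
The value is 22·(3/22) + (14)·(19/22) = 166/11.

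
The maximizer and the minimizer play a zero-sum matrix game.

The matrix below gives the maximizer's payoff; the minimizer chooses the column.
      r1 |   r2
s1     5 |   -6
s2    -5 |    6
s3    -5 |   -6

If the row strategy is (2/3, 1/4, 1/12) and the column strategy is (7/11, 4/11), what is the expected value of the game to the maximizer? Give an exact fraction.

-1/33

Against (7/11, 4/11), each row's expected payoff is s1: 1; s2: -1; s3: -59/11.
Taking the (2/3, 1/4, 1/12)-weighted average: (2/3)·(1) + (1/4)·(-1) + (1/12)·(-59/11) = -1/33.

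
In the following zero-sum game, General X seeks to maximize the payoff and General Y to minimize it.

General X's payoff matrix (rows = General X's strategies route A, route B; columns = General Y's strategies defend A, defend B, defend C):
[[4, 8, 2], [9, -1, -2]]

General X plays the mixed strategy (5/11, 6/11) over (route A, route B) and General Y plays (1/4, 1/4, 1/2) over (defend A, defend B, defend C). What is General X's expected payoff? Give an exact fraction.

26/11

Against (1/4, 1/4, 1/2), each row's expected payoff is route A: 4; route B: 1.
Taking the (5/11, 6/11)-weighted average: (5/11)·(4) + (6/11)·(1) = 26/11.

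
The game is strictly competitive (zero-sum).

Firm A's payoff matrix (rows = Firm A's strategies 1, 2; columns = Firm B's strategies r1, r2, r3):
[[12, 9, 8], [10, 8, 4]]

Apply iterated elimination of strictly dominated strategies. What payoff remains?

8

Row 2 is strictly dominated by row 1 (12>10, 9>8, 8>4); eliminate 2.
Column r2 is strictly dominated by r3 for Firm B (8<9); eliminate r2.
Column r1 is strictly dominated by r3 for Firm B (8<12); eliminate r1.
Only (1, r3) remains, with payoff 8.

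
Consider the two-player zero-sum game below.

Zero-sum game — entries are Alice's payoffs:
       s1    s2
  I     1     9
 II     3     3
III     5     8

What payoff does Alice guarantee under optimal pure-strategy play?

Row minima: 1, 3, 5 → Alice's maximin is 5.
Column maxima: 5, 9 → Bob's minimax is 5.
They coincide at (III, s1), so the value is 5.

5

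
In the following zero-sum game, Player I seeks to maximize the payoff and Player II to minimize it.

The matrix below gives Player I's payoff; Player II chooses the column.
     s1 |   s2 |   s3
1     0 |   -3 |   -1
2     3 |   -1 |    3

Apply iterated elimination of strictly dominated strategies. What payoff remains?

Row 1 is strictly dominated by row 2 (3>0, -1>-3, 3>-1); eliminate 1.
Column s3 is strictly dominated by s2 for Player II (-1<3); eliminate s3.
Column s1 is strictly dominated by s2 for Player II (-1<3); eliminate s1.
Only (2, s2) remains, with payoff -1.

-1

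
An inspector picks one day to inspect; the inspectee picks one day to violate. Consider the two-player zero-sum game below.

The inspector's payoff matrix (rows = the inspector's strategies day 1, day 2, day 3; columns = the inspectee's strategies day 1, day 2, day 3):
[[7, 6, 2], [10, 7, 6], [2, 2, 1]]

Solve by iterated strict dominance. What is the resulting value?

6

Column day 1 is strictly dominated by day 3 for the inspectee (2<7, 6<10, 1<2); eliminate day 1.
Row day 3 is strictly dominated by row day 1 (6>2, 2>1); eliminate day 3.
Column day 2 is strictly dominated by day 3 for the inspectee (2<6, 6<7); eliminate day 2.
Row day 1 is strictly dominated by row day 2 (6>2); eliminate day 1.
Only (day 2, day 3) remains, with payoff 6.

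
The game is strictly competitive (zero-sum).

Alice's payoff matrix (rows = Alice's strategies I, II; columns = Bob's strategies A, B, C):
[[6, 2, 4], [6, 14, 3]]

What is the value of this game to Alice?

50/13

Column A is strictly dominated by C for Bob (it gives Alice more in every row).
The remaining 2×2 game on (I, II) × (B, C) has no saddle point. Let Alice play I with probability p; indifference gives 2p + 14(1−p) = 4p + 3(1−p), so p = 11/13.
Similarly Bob's optimal q on B is 1/13, and the value is 2·(1/13) + (4)·(12/13) = 50/13.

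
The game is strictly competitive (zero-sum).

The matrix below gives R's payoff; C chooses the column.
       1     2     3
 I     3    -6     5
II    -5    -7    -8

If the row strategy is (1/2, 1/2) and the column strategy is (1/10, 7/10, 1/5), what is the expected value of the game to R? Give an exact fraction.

-99/20

Against (1/10, 7/10, 1/5), each row's expected payoff is I: -29/10; II: -7.
Taking the (1/2, 1/2)-weighted average: (1/2)·(-29/10) + (1/2)·(-7) = -99/20.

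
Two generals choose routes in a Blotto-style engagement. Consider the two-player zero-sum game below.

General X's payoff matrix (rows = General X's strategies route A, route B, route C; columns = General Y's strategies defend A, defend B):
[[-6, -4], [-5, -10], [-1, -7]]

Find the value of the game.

Row route B is strictly dominated by row route C, so General X never plays it.
The remaining 2×2 game on (route A, route C) × (defend A, defend B) has no saddle point. Let General X play route A with probability p; indifference gives −6p − (1−p) = −4p − 7(1−p), so p = 3/4.
Similarly General Y's optimal q on defend A is 3/8, and the value is -6·(3/8) + (-4)·(5/8) = -19/4.

-19/4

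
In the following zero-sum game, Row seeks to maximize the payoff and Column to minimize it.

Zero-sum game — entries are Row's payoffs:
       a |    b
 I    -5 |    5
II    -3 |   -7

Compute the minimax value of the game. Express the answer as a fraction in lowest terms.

Row minima are -5 and -7, so Row's maximin is -5; column maxima are -3 and 5, so Column's minimax is -3. These differ, so the equilibrium is in mixed strategies.
Let Row play I with probability p. Column is indifferent when −5p − 3(1−p) = 5p − 7(1−p), giving p = 2/7.
Let Column play a with probability q. Row is indifferent when −5q + 5(1−q) = −3q − 7(1−q), giving q = 6/7.
The value is -5·(6/7) + (5)·(1/7) = -25/7.

-25/7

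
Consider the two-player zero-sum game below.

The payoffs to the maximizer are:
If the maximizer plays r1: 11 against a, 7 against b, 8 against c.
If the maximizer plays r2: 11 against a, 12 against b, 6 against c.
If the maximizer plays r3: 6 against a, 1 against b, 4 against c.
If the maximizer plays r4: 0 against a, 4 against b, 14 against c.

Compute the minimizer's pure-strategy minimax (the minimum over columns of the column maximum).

The worst case (largest entry) in each column is a: 11, b: 12, c: 14.
The best (smallest) of these is 11.

11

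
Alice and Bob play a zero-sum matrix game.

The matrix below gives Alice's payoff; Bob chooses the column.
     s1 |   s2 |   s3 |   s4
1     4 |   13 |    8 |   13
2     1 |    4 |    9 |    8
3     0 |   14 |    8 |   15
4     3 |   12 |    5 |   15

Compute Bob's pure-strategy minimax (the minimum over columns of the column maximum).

4

The worst case (largest entry) in each column is s1: 4, s2: 14, s3: 9, s4: 15.
The best (smallest) of these is 4.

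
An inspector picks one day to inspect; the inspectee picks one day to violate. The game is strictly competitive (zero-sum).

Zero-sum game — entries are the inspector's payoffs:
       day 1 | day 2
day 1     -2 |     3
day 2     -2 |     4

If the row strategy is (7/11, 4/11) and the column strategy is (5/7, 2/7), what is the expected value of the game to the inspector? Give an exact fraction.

-36/77

Against (5/7, 2/7), each row's expected payoff is day 1: -4/7; day 2: -2/7.
Taking the (7/11, 4/11)-weighted average: (7/11)·(-4/7) + (4/11)·(-2/7) = -36/77.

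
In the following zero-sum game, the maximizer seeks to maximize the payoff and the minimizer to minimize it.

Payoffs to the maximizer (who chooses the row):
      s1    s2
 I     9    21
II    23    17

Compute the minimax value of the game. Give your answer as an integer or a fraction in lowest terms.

55/3

Row minima are 9 and 17, so the maximizer's maximin is 17; column maxima are 23 and 21, so the minimizer's minimax is 21. These differ, so the equilibrium is in mixed strategies.
Let the maximizer play I with probability p. The minimizer is indifferent when 9p + 23(1−p) = 21p + 17(1−p), giving p = 1/3.
Let the minimizer play s1 with probability q. The maximizer is indifferent when 9q + 21(1−q) = 23q + 17(1−q), giving q = 2/9.
The value is 9·(2/9) + (21)·(7/9) = 55/3.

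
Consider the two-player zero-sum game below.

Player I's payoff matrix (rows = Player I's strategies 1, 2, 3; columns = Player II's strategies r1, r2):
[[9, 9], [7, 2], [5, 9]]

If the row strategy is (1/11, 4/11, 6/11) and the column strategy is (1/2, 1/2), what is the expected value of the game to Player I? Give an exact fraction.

69/11

Against (1/2, 1/2), each row's expected payoff is 1: 9; 2: 9/2; 3: 7.
Taking the (1/11, 4/11, 6/11)-weighted average: (1/11)·(9) + (4/11)·(9/2) + (6/11)·(7) = 69/11.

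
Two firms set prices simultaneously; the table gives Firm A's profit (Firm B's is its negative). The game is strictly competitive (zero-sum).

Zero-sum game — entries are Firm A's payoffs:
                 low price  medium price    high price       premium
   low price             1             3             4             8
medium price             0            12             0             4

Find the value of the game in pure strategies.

1

Row minima: 1, 0 → Firm A's maximin is 1.
Column maxima: 1, 12, 4, 8 → Firm B's minimax is 1.
They coincide at (low price, low price), so the value is 1.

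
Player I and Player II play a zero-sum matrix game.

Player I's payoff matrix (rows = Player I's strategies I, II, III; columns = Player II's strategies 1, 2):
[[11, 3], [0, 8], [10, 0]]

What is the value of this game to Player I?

Row III is strictly dominated by row I, so Player I never plays it.
The remaining 2×2 game on (I, II) × (1, 2) has no saddle point. Let Player I play I with probability p; indifference gives 11p = 3p + 8(1−p), so p = 1/2.
Similarly Player II's optimal q on 1 is 5/16, and the value is 11·(5/16) + (3)·(11/16) = 11/2.

11/2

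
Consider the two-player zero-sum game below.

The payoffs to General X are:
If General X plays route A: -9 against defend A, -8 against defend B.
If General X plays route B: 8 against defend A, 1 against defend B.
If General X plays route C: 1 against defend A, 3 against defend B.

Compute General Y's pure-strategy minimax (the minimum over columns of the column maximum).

3

The worst case (largest entry) in each column is defend A: 8, defend B: 3.
The best (smallest) of these is 3.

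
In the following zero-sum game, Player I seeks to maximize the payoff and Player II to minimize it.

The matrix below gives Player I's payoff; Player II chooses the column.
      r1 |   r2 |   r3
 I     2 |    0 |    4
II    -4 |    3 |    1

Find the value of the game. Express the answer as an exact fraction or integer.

Column r3 is strictly dominated by r1 for Player II (it gives Player I more in every row).
The remaining 2×2 game on (I, II) × (r1, r2) has no saddle point. Let Player I play I with probability p; indifference gives 2p − 4(1−p) = 3(1−p), so p = 7/9.
Similarly Player II's optimal q on r1 is 1/3, and the value is 2·(1/3) + (0)·(2/3) = 2/3.

2/3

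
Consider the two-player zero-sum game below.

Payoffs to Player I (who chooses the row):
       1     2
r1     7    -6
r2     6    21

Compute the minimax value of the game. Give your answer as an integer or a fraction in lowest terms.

Row minima are -6 and 6, so Player I's maximin is 6; column maxima are 7 and 21, so Player II's minimax is 7. These differ, so the equilibrium is in mixed strategies.
Let Player I play r1 with probability p. Player II is indifferent when 7p + 6(1−p) = −6p + 21(1−p), giving p = 15/28.
Let Player II play 1 with probability q. Player I is indifferent when 7q − 6(1−q) = 6q + 21(1−q), giving q = 27/28.
The value is 7·(27/28) + (-6)·(1/28) = 183/28.

183/28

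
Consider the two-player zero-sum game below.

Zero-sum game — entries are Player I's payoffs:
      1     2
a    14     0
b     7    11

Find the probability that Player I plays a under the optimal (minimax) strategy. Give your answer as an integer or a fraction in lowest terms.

2/9

Row minima are 0 and 7, so Player I's maximin is 7; column maxima are 14 and 11, so Player II's minimax is 11. These differ, so the equilibrium is in mixed strategies.
Let Player I play a with probability p. Player II is indifferent when 14p + 7(1−p) = 11(1−p), giving p = 2/9.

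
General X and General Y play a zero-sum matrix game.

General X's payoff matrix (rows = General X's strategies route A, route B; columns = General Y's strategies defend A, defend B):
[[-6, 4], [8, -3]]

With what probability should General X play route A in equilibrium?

11/21

Row minima are -6 and -3, so General X's maximin is -3; column maxima are 8 and 4, so General Y's minimax is 4. These differ, so the equilibrium is in mixed strategies.
Let General X play route A with probability p. General Y is indifferent when −6p + 8(1−p) = 4p − 3(1−p), giving p = 11/21.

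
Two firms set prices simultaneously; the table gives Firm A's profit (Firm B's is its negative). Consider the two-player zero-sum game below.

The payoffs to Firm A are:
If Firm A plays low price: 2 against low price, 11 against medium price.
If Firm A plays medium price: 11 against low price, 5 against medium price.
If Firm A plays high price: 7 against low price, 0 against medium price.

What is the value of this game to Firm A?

Row high price is strictly dominated by row medium price, so Firm A never plays it.
The remaining 2×2 game on (low price, medium price) × (low price, medium price) has no saddle point. Let Firm A play low price with probability p; indifference gives 2p + 11(1−p) = 11p + 5(1−p), so p = 2/5.
Similarly Firm B's optimal q on low price is 2/5, and the value is 2·(2/5) + (11)·(3/5) = 37/5.

37/5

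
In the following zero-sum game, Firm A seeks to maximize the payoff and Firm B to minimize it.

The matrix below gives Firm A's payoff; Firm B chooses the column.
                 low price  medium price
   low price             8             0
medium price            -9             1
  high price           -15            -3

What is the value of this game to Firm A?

Row high price is strictly dominated by row medium price, so Firm A never plays it.
The remaining 2×2 game on (low price, medium price) × (low price, medium price) has no saddle point. Let Firm A play low price with probability p; indifference gives 8p − 9(1−p) = (1−p), so p = 5/9.
Similarly Firm B's optimal q on low price is 1/18, and the value is 8·(1/18) + (0)·(17/18) = 4/9.

4/9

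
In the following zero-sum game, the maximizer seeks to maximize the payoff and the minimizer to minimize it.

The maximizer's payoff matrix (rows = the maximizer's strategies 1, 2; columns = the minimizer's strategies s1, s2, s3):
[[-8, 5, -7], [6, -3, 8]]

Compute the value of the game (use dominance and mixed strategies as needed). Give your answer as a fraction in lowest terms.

Column s3 is strictly dominated by s1 for the minimizer (it gives the maximizer more in every row).
The remaining 2×2 game on (1, 2) × (s1, s2) has no saddle point. Let the maximizer play 1 with probability p; indifference gives −8p + 6(1−p) = 5p − 3(1−p), so p = 9/22.
Similarly the minimizer's optimal q on s1 is 4/11, and the value is -8·(4/11) + (5)·(7/11) = 3/11.

3/11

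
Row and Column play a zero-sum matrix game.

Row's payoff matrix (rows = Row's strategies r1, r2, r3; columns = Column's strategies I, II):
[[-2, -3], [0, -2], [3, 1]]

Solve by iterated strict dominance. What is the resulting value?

Column I is strictly dominated by II for Column (-3<-2, -2<0, 1<3); eliminate I.
Row r2 is strictly dominated by row r3 (1>-2); eliminate r2.
Row r1 is strictly dominated by row r3 (1>-3); eliminate r1.
Only (r3, II) remains, with payoff 1.

1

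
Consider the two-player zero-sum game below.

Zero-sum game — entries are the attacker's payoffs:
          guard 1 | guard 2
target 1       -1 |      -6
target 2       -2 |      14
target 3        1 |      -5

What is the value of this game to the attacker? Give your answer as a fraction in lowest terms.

Row target 1 is strictly dominated by row target 3, so the attacker never plays it.
The remaining 2×2 game on (target 2, target 3) × (guard 1, guard 2) has no saddle point. Let the attacker play target 2 with probability p; indifference gives −2p + (1−p) = 14p − 5(1−p), so p = 3/11.
Similarly the defender's optimal q on guard 1 is 19/22, and the value is -2·(19/22) + (14)·(3/22) = 2/11.

2/11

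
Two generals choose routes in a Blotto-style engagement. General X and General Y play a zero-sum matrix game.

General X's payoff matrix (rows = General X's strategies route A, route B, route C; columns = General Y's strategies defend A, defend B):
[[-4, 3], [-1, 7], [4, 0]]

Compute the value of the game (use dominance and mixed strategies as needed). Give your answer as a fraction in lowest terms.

7/3

Row route A is strictly dominated by row route B, so General X never plays it.
The remaining 2×2 game on (route B, route C) × (defend A, defend B) has no saddle point. Let General X play route B with probability p; indifference gives −p + 4(1−p) = 7p, so p = 1/3.
Similarly General Y's optimal q on defend A is 7/12, and the value is -1·(7/12) + (7)·(5/12) = 7/3.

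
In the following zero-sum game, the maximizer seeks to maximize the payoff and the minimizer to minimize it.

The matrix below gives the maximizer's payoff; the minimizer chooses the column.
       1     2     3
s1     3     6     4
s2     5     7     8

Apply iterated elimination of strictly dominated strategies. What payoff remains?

5

Column 2 is strictly dominated by 1 for the minimizer (3<6, 5<7); eliminate 2.
Row s1 is strictly dominated by row s2 (5>3, 8>4); eliminate s1.
Column 3 is strictly dominated by 1 for the minimizer (5<8); eliminate 3.
Only (s2, 1) remains, with payoff 5.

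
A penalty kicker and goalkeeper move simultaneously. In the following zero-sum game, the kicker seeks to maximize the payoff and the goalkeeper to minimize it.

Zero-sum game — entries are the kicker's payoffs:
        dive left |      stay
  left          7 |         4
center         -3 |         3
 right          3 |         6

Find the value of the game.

5

Row center is strictly dominated by row right, so the kicker never plays it.
The remaining 2×2 game on (left, right) × (dive left, stay) has no saddle point. Let the kicker play left with probability p; indifference gives 7p + 3(1−p) = 4p + 6(1−p), so p = 1/2.
Similarly the goalkeeper's optimal q on dive left is 1/3, and the value is 7·(1/3) + (4)·(2/3) = 5.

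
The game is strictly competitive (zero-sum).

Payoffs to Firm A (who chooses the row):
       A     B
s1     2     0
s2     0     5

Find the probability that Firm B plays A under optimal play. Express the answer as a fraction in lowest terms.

5/7

Row minima are 0 and 0, so Firm A's maximin is 0; column maxima are 2 and 5, so Firm B's minimax is 2. These differ, so the equilibrium is in mixed strategies.
Let Firm B play A with probability q. Firm A is indifferent when 2q = 5(1−q), giving q = 5/7.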